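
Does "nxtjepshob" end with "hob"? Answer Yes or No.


Input string: 'nxtjepshob'
Suffix to check: 'hob'
Last 3 characters of input: 'hob'
Match: True
Result: Yes


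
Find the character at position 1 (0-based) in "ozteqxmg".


Input string: 'ozteqxmg'
Operation: get character at index 1
Index mapping: s[0]='o', s[1]='z'
Result: 'z'


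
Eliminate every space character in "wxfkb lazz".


Input string: 'wxfkb lazz'
Operation: remove all spaces
Words: 'wxfkb', 'lazz'
Join without spaces: wxfkblazz


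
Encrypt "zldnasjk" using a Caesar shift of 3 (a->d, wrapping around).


Input: 'zldnasjk', shift = 3
Operation: for each letter, (position + 3) mod 26
Mapping: 'z'(25+3=28, 28 mod 26=2)->'c', 'l'(11+3=14)->'o', 'd'(3+3=6)->'g', 'n'(13+3=16)->'q', 'a'(0+3=3)->'d', 's'(18+3=21)->'v', 'j'(9+3=12)->'m', 'k'(10+3=13)->'n'
Result: cogqdvmn


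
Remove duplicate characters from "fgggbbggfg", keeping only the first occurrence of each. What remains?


Input: 'fgggbbggfg'
Operation: keep first occurrence of each character
Scan: s[0]='f' new -> keep; s[1]='g' new -> keep; s[2]='g' seen -> skip; s[3]='g' seen -> skip; s[4]='b' new -> keep; s[5]='b' seen -> skip; s[6]='g' seen -> skip; s[7]='g' seen -> skip; s[8]='f' seen -> skip; s[9]='g' seen -> skip
Result: fgb


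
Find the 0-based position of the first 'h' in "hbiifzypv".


Input string: 'hbiifzypv'
Target: 'h'
Scanning left to right: s[0]='h'
First match at index: 0


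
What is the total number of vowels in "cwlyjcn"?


Input string: 'cwlyjcn'
Operation: count vowels (a, e, i, o, u)
Scan: s[0]='c', s[1]='w', s[2]='l', s[3]='y', s[4]='j', s[5]='c', s[6]='n'
Vowels found: 0
Result: 0


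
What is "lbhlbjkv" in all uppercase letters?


Input string: 'lbhlbjkv'
Operation: convert each letter to uppercase
Mapping: 'l'->'L', 'b'->'B', 'h'->'H', 'l'->'L', 'b'->'B', 'j'->'J', 'k'->'K', 'v'->'V'
Result: LBHLBJKV


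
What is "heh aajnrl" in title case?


Input string: 'heh aajnrl'
Operation: capitalize first letter of each word
Word transformations: 'heh'->'Heh', 'aajnrl'->'Aajnrl'
Result: Heh Aajnrl


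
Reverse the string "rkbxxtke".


Input string: 'rkbxxtke'
Operation: reverse character order
Original order: 'r' -> 'k' -> 'b' -> 'x' -> 'x' -> 't' -> 'k' -> 'e'
Reversed order: 'e' -> 'k' -> 't' -> 'x' -> 'x' -> 'b' -> 'k' -> 'r'
Result: ektxxbkr


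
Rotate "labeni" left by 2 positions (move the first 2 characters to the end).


Input: 'labeni', shift = 2
Operation: split at index 2 and swap parts
Front part s[0:2] = 'la'
Back part s[2:] = 'beni'
Rotated = back + front = 'beni' + 'la'
Result: benila


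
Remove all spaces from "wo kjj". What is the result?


Input string: 'wo kjj'
Operation: remove all spaces
Words: 'wo', 'kjj'
Join without spaces: wokjj


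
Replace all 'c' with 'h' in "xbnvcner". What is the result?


Input string: 'xbnvcner'
Operation: replace 'c' with 'h'
Positions of 'c': 4
After replacement: xbnvhner


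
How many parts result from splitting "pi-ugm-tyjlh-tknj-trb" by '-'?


Input string: 'pi-ugm-tyjlh-tknj-trb'
Delimiter: '-'
Split result: 'pi', 'ugm', 'tyjlh', 'tknj', 'trb'
Number of parts: 5


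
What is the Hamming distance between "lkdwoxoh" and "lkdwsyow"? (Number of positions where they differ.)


String 1: 'lkdwoxoh'
String 2: 'lkdwsyow'
Compare each position: pos 0: 'l'=='l', pos 1: 'k'=='k', pos 2: 'd'=='d', pos 3: 'w'=='w', pos 4: 'o'!='s', pos 5: 'x'!='y', pos 6: 'o'=='o', pos 7: 'h'!='w'
Differing positions: 3
Hamming distance: 3


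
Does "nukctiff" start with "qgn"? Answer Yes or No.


Input string: 'nukctiff'
Prefix to check: 'qgn'
First 3 characters of input: 'nuk'
Match: False
Result: No


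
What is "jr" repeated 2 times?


Input string: 'jr'
Operation: repeat 2 times
Concatenation: 'jr' + 'jr'
Result: jrjr


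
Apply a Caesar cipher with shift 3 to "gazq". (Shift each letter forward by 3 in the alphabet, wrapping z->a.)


Input: 'gazq', shift = 3
Operation: for each letter, (position + 3) mod 26
Mapping: 'g'(6+3=9)->'j', 'a'(0+3=3)->'d', 'z'(25+3=28, 28 mod 26=2)->'c', 'q'(16+3=19)->'t'
Result: jdct


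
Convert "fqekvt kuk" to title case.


Input string: 'fqekvt kuk'
Operation: capitalize first letter of each word
Word transformations: 'fqekvt'->'Fqekvt', 'kuk'->'Kuk'
Result: Fqekvt Kuk


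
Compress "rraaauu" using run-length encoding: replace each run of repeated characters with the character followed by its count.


Input: 'rraaauu'
Operation: identify consecutive runs
Runs: 'rr' -> r2, 'aaa' -> a3, 'uu' -> u2
Encoded: r2a3u2


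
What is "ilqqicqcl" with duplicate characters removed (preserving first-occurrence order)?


Input: 'ilqqicqcl'
Operation: keep first occurrence of each character
Scan: s[0]='i' new -> keep; s[1]='l' new -> keep; s[2]='q' new -> keep; s[3]='q' seen -> skip; s[4]='i' seen -> skip; s[5]='c' new -> keep; s[6]='q' seen -> skip; s[7]='c' seen -> skip; s[8]='l' seen -> skip
Result: ilqc


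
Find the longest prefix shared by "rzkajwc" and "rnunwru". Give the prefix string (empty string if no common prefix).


String 1: 'rzkajwc'
String 2: 'rnunwru'
Compare position by position:
pos 0: 'r' vs 'r' match
pos 1: 'z' vs 'n' differ -> stop
Longest common prefix: "r" (length 1)


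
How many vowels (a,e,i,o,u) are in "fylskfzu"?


Input string: 'fylskfzu'
Operation: count vowels (a, e, i, o, u)
Scan: s[0]='f', s[1]='y', s[2]='l', s[3]='s', s[4]='k', s[5]='f', s[6]='z', s[7]='u' (vowel)
Vowels found: 1
Result: 1


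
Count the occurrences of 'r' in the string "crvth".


Input string: 'crvth'
Target character: 'r'
Scan each position: s[1]='r'
Matches found at indices: 1
Total: 1


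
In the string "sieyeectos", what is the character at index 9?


Input string: 'sieyeectos'
Operation: get character at index 9
Index mapping: s[0]='s', s[1]='i', s[2]='e', s[3]='y', s[4]='e', s[5]='e', s[6]='c', s[7]='t', s[8]='o', s[9]='s'
Result: 's'


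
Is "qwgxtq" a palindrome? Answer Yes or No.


Input string: 'qwgxtq'
Reversed: 'qtxgwq'
Compare pairs: s[0]='q' vs s[5]='q' (match), s[1]='w' vs s[4]='t' (mismatch), s[2]='g' vs s[3]='x' (mismatch)
Palindrome: No


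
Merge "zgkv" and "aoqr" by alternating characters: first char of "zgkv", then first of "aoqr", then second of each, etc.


String 1: 'zgkv'
String 2: 'aoqr'
Operation: alternate characters
Pairs: 'z'+'a', 'g'+'o', 'k'+'q', 'v'+'r'
Result: zagokqvr


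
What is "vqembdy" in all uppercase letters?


Input string: 'vqembdy'
Operation: convert each letter to uppercase
Mapping: 'v'->'V', 'q'->'Q', 'e'->'E', 'm'->'M', 'b'->'B', 'd'->'D', 'y'->'Y'
Result: VQEMBDY


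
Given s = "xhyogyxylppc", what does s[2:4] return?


Input string: 'xhyogyxylppc'
Operation: slice [2:4]
Extract characters: s[2]='y', s[3]='o'
Result: yo


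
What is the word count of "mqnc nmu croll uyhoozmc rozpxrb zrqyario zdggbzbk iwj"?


Input string: 'mqnc nmu croll uyhoozmc rozpxrb zrqyario zdggbzbk iwj'
Operation: split by spaces
Words found: 'mqnc', 'nmu', 'croll', 'uyhoozmc', 'rozpxrb', 'zrqyario', 'zdggbzbk', 'iwj'
Word count: 8


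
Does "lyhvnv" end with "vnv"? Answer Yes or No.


Input string: 'lyhvnv'
Suffix to check: 'vnv'
Last 3 characters of input: 'vnv'
Match: True
Result: Yes


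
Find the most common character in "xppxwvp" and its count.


Input: 'xppxwvp'
Operation: tally each character
Counts: 'p':3, 'v':1, 'w':1, 'x':2
Maximum: 'p' appears 3 times


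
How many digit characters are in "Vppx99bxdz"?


Input string: 'Vppx99bxdz'
Operation: count digit characters (0-9)
Scan: 'V', 'p', 'p', 'x', '9'(digit), '9'(digit), 'b', 'x', 'd', 'z'
Digits found: 2
Result: 2


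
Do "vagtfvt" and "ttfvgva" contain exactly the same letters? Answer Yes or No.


String 1: 'vagtfvt' -> sorted: 'afgttvv'
String 2: 'ttfvgva' -> sorted: 'afgttvv'
Compare sorted forms: 'afgttvv' == 'afgttvv'
Anagram: Yes


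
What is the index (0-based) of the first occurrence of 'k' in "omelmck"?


Input string: 'omelmck'
Target: 'k'
Scanning left to right: s[0]='o', s[1]='m', s[2]='e', s[3]='l', s[4]='m', s[5]='c', s[6]='k'
First match at index: 6


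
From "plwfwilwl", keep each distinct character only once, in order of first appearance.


Input: 'plwfwilwl'
Operation: keep first occurrence of each character
Scan: s[0]='p' new -> keep; s[1]='l' new -> keep; s[2]='w' new -> keep; s[3]='f' new -> keep; s[4]='w' seen -> skip; s[5]='i' new -> keep; s[6]='l' seen -> skip; s[7]='w' seen -> skip; s[8]='l' seen -> skip
Result: plwfi


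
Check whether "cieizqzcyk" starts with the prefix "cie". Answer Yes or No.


Input string: 'cieizqzcyk'
Prefix to check: 'cie'
First 3 characters of input: 'cie'
Match: True
Result: Yes


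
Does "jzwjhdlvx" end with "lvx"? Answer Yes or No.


Input string: 'jzwjhdlvx'
Suffix to check: 'lvx'
Last 3 characters of input: 'lvx'
Match: True
Result: Yes


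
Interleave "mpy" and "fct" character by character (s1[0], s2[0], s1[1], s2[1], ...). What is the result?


String 1: 'mpy'
String 2: 'fct'
Operation: alternate characters
Pairs: 'm'+'f', 'p'+'c', 'y'+'t'
Result: mfpcyt


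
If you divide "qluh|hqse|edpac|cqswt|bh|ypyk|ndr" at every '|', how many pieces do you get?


Input string: 'qluh|hqse|edpac|cqswt|bh|ypyk|ndr'
Delimiter: '|'
Split result: 'qluh', 'hqse', 'edpac', 'cqswt', 'bh', 'ypyk', 'ndr'
Number of parts: 7


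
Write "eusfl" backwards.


Input string: 'eusfl'
Operation: reverse character order
Original order: 'e' -> 'u' -> 's' -> 'f' -> 'l'
Reversed order: 'l' -> 'f' -> 's' -> 'u' -> 'e'
Result: lfsue


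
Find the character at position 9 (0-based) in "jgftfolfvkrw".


Input string: 'jgftfolfvkrw'
Operation: get character at index 9
Index mapping: s[0]='j', s[1]='g', s[2]='f', s[3]='t', s[4]='f', s[5]='o', s[6]='l', s[7]='f', s[8]='v', s[9]='k'
Result: 'k'


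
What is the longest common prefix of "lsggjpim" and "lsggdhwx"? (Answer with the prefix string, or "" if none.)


String 1: 'lsggjpim'
String 2: 'lsggdhwx'
Compare position by position:
pos 0: 'l' vs 'l' match
pos 1: 's' vs 's' match
pos 2: 'g' vs 'g' match
pos 3: 'g' vs 'g' match
pos 4: 'j' vs 'd' differ -> stop
Longest common prefix: "lsgg" (length 4)


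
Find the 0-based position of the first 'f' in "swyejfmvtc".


Input string: 'swyejfmvtc'
Target: 'f'
Scanning left to right: s[0]='s', s[1]='w', s[2]='y', s[3]='e', s[4]='j', s[5]='f'
First match at index: 5


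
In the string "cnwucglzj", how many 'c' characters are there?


Input string: 'cnwucglzj'
Target character: 'c'
Scan each position: s[0]='c', s[4]='c'
Matches found at indices: 0, 4
Total: 2


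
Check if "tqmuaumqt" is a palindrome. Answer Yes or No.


Input string: 'tqmuaumqt'
Reversed: 'tqmuaumqt'
Compare pairs: s[0]='t' vs s[8]='t' (match), s[1]='q' vs s[7]='q' (match), s[2]='m' vs s[6]='m' (match), s[3]='u' vs s[5]='u' (match)
Palindrome: Yes


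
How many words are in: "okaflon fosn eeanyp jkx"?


Input string: 'okaflon fosn eeanyp jkx'
Operation: split by spaces
Words found: 'okaflon', 'fosn', 'eeanyp', 'jkx'
Word count: 4


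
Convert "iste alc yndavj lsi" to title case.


Input string: 'iste alc yndavj lsi'
Operation: capitalize first letter of each word
Word transformations: 'iste'->'Iste', 'alc'->'Alc', 'yndavj'->'Yndavj', 'lsi'->'Lsi'
Result: Iste Alc Yndavj Lsi


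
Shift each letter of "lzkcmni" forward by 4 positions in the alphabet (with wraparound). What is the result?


Input: 'lzkcmni', shift = 4
Operation: for each letter, (position + 4) mod 26
Mapping: 'l'(11+4=15)->'p', 'z'(25+4=29, 29 mod 26=3)->'d', 'k'(10+4=14)->'o', 'c'(2+4=6)->'g', 'm'(12+4=16)->'q', 'n'(13+4=17)->'r', 'i'(8+4=12)->'m'
Result: pdogqrm


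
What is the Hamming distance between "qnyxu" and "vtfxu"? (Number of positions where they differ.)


String 1: 'qnyxu'
String 2: 'vtfxu'
Compare each position: pos 0: 'q'!='v', pos 1: 'n'!='t', pos 2: 'y'!='f', pos 3: 'x'=='x', pos 4: 'u'=='u'
Differing positions: 3
Hamming distance: 3


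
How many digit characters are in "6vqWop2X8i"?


Input string: '6vqWop2X8i'
Operation: count digit characters (0-9)
Scan: '6'(digit), 'v', 'q', 'W', 'o', 'p', '2'(digit), 'X', '8'(digit), 'i'
Digits found: 3
Result: 3


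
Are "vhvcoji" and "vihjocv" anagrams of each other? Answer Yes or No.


String 1: 'vhvcoji' -> sorted: 'chijovv'
String 2: 'vihjocv' -> sorted: 'chijovv'
Compare sorted forms: 'chijovv' == 'chijovv'
Anagram: Yes


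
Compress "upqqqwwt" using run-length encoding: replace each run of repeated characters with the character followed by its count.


Input: 'upqqqwwt'
Operation: identify consecutive runs
Runs: 'u' -> u1, 'p' -> p1, 'qqq' -> q3, 'ww' -> w2, 't' -> t1
Encoded: u1p1q3w2t1


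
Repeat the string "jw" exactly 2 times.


Input string: 'jw'
Operation: repeat 2 times
Concatenation: 'jw' + 'jw'
Result: jwjw


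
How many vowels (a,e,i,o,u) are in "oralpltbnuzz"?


Input string: 'oralpltbnuzz'
Operation: count vowels (a, e, i, o, u)
Scan: s[0]='o' (vowel), s[1]='r', s[2]='a' (vowel), s[3]='l', s[4]='p', s[5]='l', s[6]='t', s[7]='b', s[8]='n', s[9]='u' (vowel), s[10]='z', s[11]='z'
Vowels found: 3
Result: 3


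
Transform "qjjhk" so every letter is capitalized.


Input string: 'qjjhk'
Operation: convert each letter to uppercase
Mapping: 'q'->'Q', 'j'->'J', 'j'->'J', 'h'->'H', 'k'->'K'
Result: QJJHK


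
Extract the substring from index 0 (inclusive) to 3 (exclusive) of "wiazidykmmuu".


Input string: 'wiazidykmmuu'
Operation: slice [0:3]
Extract characters: s[0]='w', s[1]='i', s[2]='a'
Result: wia


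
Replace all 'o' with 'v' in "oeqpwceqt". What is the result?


Input string: 'oeqpwceqt'
Operation: replace 'o' with 'v'
Positions of 'o': 0
After replacement: veqpwceqt


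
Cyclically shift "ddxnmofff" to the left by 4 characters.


Input: 'ddxnmofff', shift = 4
Operation: split at index 4 and swap parts
Front part s[0:4] = 'ddxn'
Back part s[4:] = 'mofff'
Rotated = back + front = 'mofff' + 'ddxn'
Result: mofffddxn


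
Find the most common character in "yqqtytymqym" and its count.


Input: 'yqqtytymqym'
Operation: tally each character
Counts: 'm':2, 'q':3, 't':2, 'y':4
Maximum: 'y' appears 4 times


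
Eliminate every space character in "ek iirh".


Input string: 'ek iirh'
Operation: remove all spaces
Words: 'ek', 'iirh'
Join without spaces: ekiirh


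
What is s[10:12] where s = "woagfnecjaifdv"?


Input string: 'woagfnecjaifdv'
Operation: slice [10:12]
Extract characters: s[10]='i', s[11]='f'
Result: if


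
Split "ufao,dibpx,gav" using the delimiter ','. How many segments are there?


Input string: 'ufao,dibpx,gav'
Delimiter: ','
Split result: 'ufao', 'dibpx', 'gav'
Number of parts: 3


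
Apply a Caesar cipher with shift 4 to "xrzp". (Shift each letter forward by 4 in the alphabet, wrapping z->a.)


Input: 'xrzp', shift = 4
Operation: for each letter, (position + 4) mod 26
Mapping: 'x'(23+4=27, 27 mod 26=1)->'b', 'r'(17+4=21)->'v', 'z'(25+4=29, 29 mod 26=3)->'d', 'p'(15+4=19)->'t'
Result: bvdt


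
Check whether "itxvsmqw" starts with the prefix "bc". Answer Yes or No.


Input string: 'itxvsmqw'
Prefix to check: 'bc'
First 2 characters of input: 'it'
Match: False
Result: No


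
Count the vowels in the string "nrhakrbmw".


Input string: 'nrhakrbmw'
Operation: count vowels (a, e, i, o, u)
Scan: s[0]='n', s[1]='r', s[2]='h', s[3]='a' (vowel), s[4]='k', s[5]='r', s[6]='b', s[7]='m', s[8]='w'
Vowels found: 1
Result: 1


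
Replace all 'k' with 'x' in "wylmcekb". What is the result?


Input string: 'wylmcekb'
Operation: replace 'k' with 'x'
Positions of 'k': 6
After replacement: wylmcexb


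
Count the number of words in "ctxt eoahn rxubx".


Input string: 'ctxt eoahn rxubx'
Operation: split by spaces
Words found: 'ctxt', 'eoahn', 'rxubx'
Word count: 3


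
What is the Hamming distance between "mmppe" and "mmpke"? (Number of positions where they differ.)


String 1: 'mmppe'
String 2: 'mmpke'
Compare each position: pos 0: 'm'=='m', pos 1: 'm'=='m', pos 2: 'p'=='p', pos 3: 'p'!='k', pos 4: 'e'=='e'
Differing positions: 1
Hamming distance: 1


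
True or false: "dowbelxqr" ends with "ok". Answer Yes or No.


Input string: 'dowbelxqr'
Suffix to check: 'ok'
Last 2 characters of input: 'qr'
Match: False
Result: No


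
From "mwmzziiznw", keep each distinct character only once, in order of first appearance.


Input: 'mwmzziiznw'
Operation: keep first occurrence of each character
Scan: s[0]='m' new -> keep; s[1]='w' new -> keep; s[2]='m' seen -> skip; s[3]='z' new -> keep; s[4]='z' seen -> skip; s[5]='i' new -> keep; s[6]='i' seen -> skip; s[7]='z' seen -> skip; s[8]='n' new -> keep; s[9]='w' seen -> skip
Result: mwzin


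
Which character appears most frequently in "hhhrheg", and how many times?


Input: 'hhhrheg'
Operation: tally each character
Counts: 'e':1, 'g':1, 'h':4, 'r':1
Maximum: 'h' appears 4 times


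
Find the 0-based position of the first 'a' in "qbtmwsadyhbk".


Input string: 'qbtmwsadyhbk'
Target: 'a'
Scanning left to right: s[0]='q', s[1]='b', s[2]='t', s[3]='m', s[4]='w', s[5]='s', s[6]='a'
First match at index: 6


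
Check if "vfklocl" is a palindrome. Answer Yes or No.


Input string: 'vfklocl'
Reversed: 'lcolkfv'
Compare pairs: s[0]='v' vs s[6]='l' (mismatch), s[1]='f' vs s[5]='c' (mismatch), s[2]='k' vs s[4]='o' (mismatch)
Palindrome: No


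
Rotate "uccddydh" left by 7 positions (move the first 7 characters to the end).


Input: 'uccddydh', shift = 7
Operation: split at index 7 and swap parts
Front part s[0:7] = 'uccddyd'
Back part s[7:] = 'h'
Rotated = back + front = 'h' + 'uccddyd'
Result: huccddyd


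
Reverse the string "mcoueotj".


Input string: 'mcoueotj'
Operation: reverse character order
Original order: 'm' -> 'c' -> 'o' -> 'u' -> 'e' -> 'o' -> 't' -> 'j'
Reversed order: 'j' -> 't' -> 'o' -> 'e' -> 'u' -> 'o' -> 'c' -> 'm'
Result: jtoeuocm


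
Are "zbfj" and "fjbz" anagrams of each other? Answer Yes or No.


String 1: 'zbfj' -> sorted: 'bfjz'
String 2: 'fjbz' -> sorted: 'bfjz'
Compare sorted forms: 'bfjz' == 'bfjz'
Anagram: Yes


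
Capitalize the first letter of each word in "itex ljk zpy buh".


Input string: 'itex ljk zpy buh'
Operation: capitalize first letter of each word
Word transformations: 'itex'->'Itex', 'ljk'->'Ljk', 'zpy'->'Zpy', 'buh'->'Buh'
Result: Itex Ljk Zpy Buh


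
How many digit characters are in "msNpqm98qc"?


Input string: 'msNpqm98qc'
Operation: count digit characters (0-9)
Scan: 'm', 's', 'N', 'p', 'q', 'm', '9'(digit), '8'(digit), 'q', 'c'
Digits found: 2
Result: 2


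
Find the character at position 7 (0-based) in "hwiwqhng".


Input string: 'hwiwqhng'
Operation: get character at index 7
Index mapping: s[0]='h', s[1]='w', s[2]='i', s[3]='w', s[4]='q', s[5]='h', s[6]='n', s[7]='g'
Result: 'g'


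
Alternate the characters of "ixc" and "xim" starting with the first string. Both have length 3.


String 1: 'ixc'
String 2: 'xim'
Operation: alternate characters
Pairs: 'i'+'x', 'x'+'i', 'c'+'m'
Result: ixxicm


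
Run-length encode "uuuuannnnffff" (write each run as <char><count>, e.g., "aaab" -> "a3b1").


Input: 'uuuuannnnffff'
Operation: identify consecutive runs
Runs: 'uuuu' -> u4, 'a' -> a1, 'nnnn' -> n4, 'ffff' -> f4
Encoded: u4a1n4f4


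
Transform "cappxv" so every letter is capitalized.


Input string: 'cappxv'
Operation: convert each letter to uppercase
Mapping: 'c'->'C', 'a'->'A', 'p'->'P', 'p'->'P', 'x'->'X', 'v'->'V'
Result: CAPPXV


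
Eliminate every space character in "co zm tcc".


Input string: 'co zm tcc'
Operation: remove all spaces
Words: 'co', 'zm', 'tcc'
Join without spaces: cozmtcc


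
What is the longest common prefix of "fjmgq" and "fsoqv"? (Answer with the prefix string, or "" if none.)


String 1: 'fjmgq'
String 2: 'fsoqv'
Compare position by position:
pos 0: 'f' vs 'f' match
pos 1: 'j' vs 's' differ -> stop
Longest common prefix: "f" (length 1)


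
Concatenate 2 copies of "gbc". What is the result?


Input string: 'gbc'
Operation: repeat 2 times
Concatenation: 'gbc' + 'gbc'
Result: gbcgbc


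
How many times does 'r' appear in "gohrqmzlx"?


Input string: 'gohrqmzlx'
Target character: 'r'
Scan each position: s[3]='r'
Matches found at indices: 3
Total: 1


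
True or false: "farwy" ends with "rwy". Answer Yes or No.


Input string: 'farwy'
Suffix to check: 'rwy'
Last 3 characters of input: 'rwy'
Match: True
Result: Yes


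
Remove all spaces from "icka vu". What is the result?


Input string: 'icka vu'
Operation: remove all spaces
Words: 'icka', 'vu'
Join without spaces: ickavu


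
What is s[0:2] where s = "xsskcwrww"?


Input string: 'xsskcwrww'
Operation: slice [0:2]
Extract characters: s[0]='x', s[1]='s'
Result: xs


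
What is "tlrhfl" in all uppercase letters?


Input string: 'tlrhfl'
Operation: convert each letter to uppercase
Mapping: 't'->'T', 'l'->'L', 'r'->'R', 'h'->'H', 'f'->'F', 'l'->'L'
Result: TLRHFL


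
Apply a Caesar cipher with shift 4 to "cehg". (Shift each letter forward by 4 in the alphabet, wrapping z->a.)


Input: 'cehg', shift = 4
Operation: for each letter, (position + 4) mod 26
Mapping: 'c'(2+4=6)->'g', 'e'(4+4=8)->'i', 'h'(7+4=11)->'l', 'g'(6+4=10)->'k'
Result: gilk


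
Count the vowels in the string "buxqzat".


Input string: 'buxqzat'
Operation: count vowels (a, e, i, o, u)
Scan: s[0]='b', s[1]='u' (vowel), s[2]='x', s[3]='q', s[4]='z', s[5]='a' (vowel), s[6]='t'
Vowels found: 2
Result: 2


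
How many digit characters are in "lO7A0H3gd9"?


Input string: 'lO7A0H3gd9'
Operation: count digit characters (0-9)
Scan: 'l', 'O', '7'(digit), 'A', '0'(digit), 'H', '3'(digit), 'g', 'd', '9'(digit)
Digits found: 4
Result: 4


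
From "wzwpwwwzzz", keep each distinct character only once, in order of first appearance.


Input: 'wzwpwwwzzz'
Operation: keep first occurrence of each character
Scan: s[0]='w' new -> keep; s[1]='z' new -> keep; s[2]='w' seen -> skip; s[3]='p' new -> keep; s[4]='w' seen -> skip; s[5]='w' seen -> skip; s[6]='w' seen -> skip; s[7]='z' seen -> skip; s[8]='z' seen -> skip; s[9]='z' seen -> skip
Result: wzp


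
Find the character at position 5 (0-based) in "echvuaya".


Input string: 'echvuaya'
Operation: get character at index 5
Index mapping: s[0]='e', s[1]='c', s[2]='h', s[3]='v', s[4]='u', s[5]='a'
Result: 'a'


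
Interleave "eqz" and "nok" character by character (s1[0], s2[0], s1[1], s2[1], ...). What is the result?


String 1: 'eqz'
String 2: 'nok'
Operation: alternate characters
Pairs: 'e'+'n', 'q'+'o', 'z'+'k'
Result: enqozk


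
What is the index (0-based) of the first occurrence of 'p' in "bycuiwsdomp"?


Input string: 'bycuiwsdomp'
Target: 'p'
Scanning left to right: s[0]='b', s[1]='y', s[2]='c', s[3]='u', s[4]='i', s[5]='w', s[6]='s', s[7]='d', s[8]='o', s[9]='m', s[10]='p'
First match at index: 10


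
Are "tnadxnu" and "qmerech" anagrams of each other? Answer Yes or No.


String 1: 'tnadxnu' -> sorted: 'adnntux'
String 2: 'qmerech' -> sorted: 'ceehmqr'
Compare sorted forms: 'adnntux' != 'ceehmqr'
Anagram: No


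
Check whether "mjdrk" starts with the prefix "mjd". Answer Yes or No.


Input string: 'mjdrk'
Prefix to check: 'mjd'
First 3 characters of input: 'mjd'
Match: True
Result: Yes


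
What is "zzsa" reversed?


Input string: 'zzsa'
Operation: reverse character order
Original order: 'z' -> 'z' -> 's' -> 'a'
Reversed order: 'a' -> 's' -> 'z' -> 'z'
Result: aszz


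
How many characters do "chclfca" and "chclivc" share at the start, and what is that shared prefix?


String 1: 'chclfca'
String 2: 'chclivc'
Compare position by position:
pos 0: 'c' vs 'c' match
pos 1: 'h' vs 'h' match
pos 2: 'c' vs 'c' match
pos 3: 'l' vs 'l' match
pos 4: 'f' vs 'i' differ -> stop
Longest common prefix: "chcl" (length 4)


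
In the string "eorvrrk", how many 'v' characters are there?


Input string: 'eorvrrk'
Target character: 'v'
Scan each position: s[3]='v'
Matches found at indices: 3
Total: 1


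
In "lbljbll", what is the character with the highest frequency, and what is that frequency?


Input: 'lbljbll'
Operation: tally each character
Counts: 'b':2, 'j':1, 'l':4
Maximum: 'l' appears 4 times


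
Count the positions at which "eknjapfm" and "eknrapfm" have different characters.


String 1: 'eknjapfm'
String 2: 'eknrapfm'
Compare each position: pos 0: 'e'=='e', pos 1: 'k'=='k', pos 2: 'n'=='n', pos 3: 'j'!='r', pos 4: 'a'=='a', pos 5: 'p'=='p', pos 6: 'f'=='f', pos 7: 'm'=='m'
Differing positions: 1
Hamming distance: 1


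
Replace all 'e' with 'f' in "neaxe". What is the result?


Input string: 'neaxe'
Operation: replace 'e' with 'f'
Positions of 'e': 1, 4
After replacement: nfaxf


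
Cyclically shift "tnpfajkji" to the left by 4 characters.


Input: 'tnpfajkji', shift = 4
Operation: split at index 4 and swap parts
Front part s[0:4] = 'tnpf'
Back part s[4:] = 'ajkji'
Rotated = back + front = 'ajkji' + 'tnpf'
Result: ajkjitnpf


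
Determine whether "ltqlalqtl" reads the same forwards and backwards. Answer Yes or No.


Input string: 'ltqlalqtl'
Reversed: 'ltqlalqtl'
Compare pairs: s[0]='l' vs s[8]='l' (match), s[1]='t' vs s[7]='t' (match), s[2]='q' vs s[6]='q' (match), s[3]='l' vs s[5]='l' (match)
Palindrome: Yes


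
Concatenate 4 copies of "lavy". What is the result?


Input string: 'lavy'
Operation: repeat 4 times
Concatenation: 'lavy' + 'lavy' + 'lavy' + 'lavy'
Result: lavylavylavylavy


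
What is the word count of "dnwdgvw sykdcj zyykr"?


Input string: 'dnwdgvw sykdcj zyykr'
Operation: split by spaces
Words found: 'dnwdgvw', 'sykdcj', 'zyykr'
Word count: 3


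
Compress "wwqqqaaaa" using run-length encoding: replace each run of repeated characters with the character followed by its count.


Input: 'wwqqqaaaa'
Operation: identify consecutive runs
Runs: 'ww' -> w2, 'qqq' -> q3, 'aaaa' -> a4
Encoded: w2q3a4


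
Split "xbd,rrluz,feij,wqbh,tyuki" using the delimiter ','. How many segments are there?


Input string: 'xbd,rrluz,feij,wqbh,tyuki'
Delimiter: ','
Split result: 'xbd', 'rrluz', 'feij', 'wqbh', 'tyuki'
Number of parts: 5


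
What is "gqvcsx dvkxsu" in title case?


Input string: 'gqvcsx dvkxsu'
Operation: capitalize first letter of each word
Word transformations: 'gqvcsx'->'Gqvcsx', 'dvkxsu'->'Dvkxsu'
Result: Gqvcsx Dvkxsu


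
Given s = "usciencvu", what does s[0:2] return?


Input string: 'usciencvu'
Operation: slice [0:2]
Extract characters: s[0]='u', s[1]='s'
Result: us


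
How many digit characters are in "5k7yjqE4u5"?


Input string: '5k7yjqE4u5'
Operation: count digit characters (0-9)
Scan: '5'(digit), 'k', '7'(digit), 'y', 'j', 'q', 'E', '4'(digit), 'u', '5'(digit)
Digits found: 4
Result: 4


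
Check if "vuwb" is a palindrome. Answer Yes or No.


Input string: 'vuwb'
Reversed: 'bwuv'
Compare pairs: s[0]='v' vs s[3]='b' (mismatch), s[1]='u' vs s[2]='w' (mismatch)
Palindrome: No


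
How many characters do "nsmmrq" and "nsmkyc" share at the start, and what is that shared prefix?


String 1: 'nsmmrq'
String 2: 'nsmkyc'
Compare position by position:
pos 0: 'n' vs 'n' match
pos 1: 's' vs 's' match
pos 2: 'm' vs 'm' match
pos 3: 'm' vs 'k' differ -> stop
Longest common prefix: "nsm" (length 3)


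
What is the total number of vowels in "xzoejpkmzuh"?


Input string: 'xzoejpkmzuh'
Operation: count vowels (a, e, i, o, u)
Scan: s[0]='x', s[1]='z', s[2]='o' (vowel), s[3]='e' (vowel), s[4]='j', s[5]='p', s[6]='k', s[7]='m', s[8]='z', s[9]='u' (vowel), s[10]='h'
Vowels found: 3
Result: 3


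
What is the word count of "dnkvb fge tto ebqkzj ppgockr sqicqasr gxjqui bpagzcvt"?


Input string: 'dnkvb fge tto ebqkzj ppgockr sqicqasr gxjqui bpagzcvt'
Operation: split by spaces
Words found: 'dnkvb', 'fge', 'tto', 'ebqkzj', 'ppgockr', 'sqicqasr', 'gxjqui', 'bpagzcvt'
Word count: 8


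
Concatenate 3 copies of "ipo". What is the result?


Input string: 'ipo'
Operation: repeat 3 times
Concatenation: 'ipo' + 'ipo' + 'ipo'
Result: ipoipoipo


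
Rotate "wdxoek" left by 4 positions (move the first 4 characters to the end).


Input: 'wdxoek', shift = 4
Operation: split at index 4 and swap parts
Front part s[0:4] = 'wdxo'
Back part s[4:] = 'ek'
Rotated = back + front = 'ek' + 'wdxo'
Result: ekwdxo


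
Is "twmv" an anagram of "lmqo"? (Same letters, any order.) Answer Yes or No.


String 1: 'lmqo' -> sorted: 'lmoq'
String 2: 'twmv' -> sorted: 'mtvw'
Compare sorted forms: 'lmoq' != 'mtvw'
Anagram: No


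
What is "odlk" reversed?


Input string: 'odlk'
Operation: reverse character order
Original order: 'o' -> 'd' -> 'l' -> 'k'
Reversed order: 'k' -> 'l' -> 'd' -> 'o'
Result: kldo


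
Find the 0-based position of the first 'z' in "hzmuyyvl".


Input string: 'hzmuyyvl'
Target: 'z'
Scanning left to right: s[0]='h', s[1]='z'
First match at index: 1


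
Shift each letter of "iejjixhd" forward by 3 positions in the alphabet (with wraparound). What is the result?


Input: 'iejjixhd', shift = 3
Operation: for each letter, (position + 3) mod 26
Mapping: 'i'(8+3=11)->'l', 'e'(4+3=7)->'h', 'j'(9+3=12)->'m', 'j'(9+3=12)->'m', 'i'(8+3=11)->'l', 'x'(23+3=26, 26 mod 26=0)->'a', 'h'(7+3=10)->'k', 'd'(3+3=6)->'g'
Result: lhmmlakg


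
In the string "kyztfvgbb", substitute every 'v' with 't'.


Input string: 'kyztfvgbb'
Operation: replace 'v' with 't'
Positions of 'v': 5
After replacement: kyztftgbb


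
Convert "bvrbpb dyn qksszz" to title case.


Input string: 'bvrbpb dyn qksszz'
Operation: capitalize first letter of each word
Word transformations: 'bvrbpb'->'Bvrbpb', 'dyn'->'Dyn', 'qksszz'->'Qksszz'
Result: Bvrbpb Dyn Qksszz


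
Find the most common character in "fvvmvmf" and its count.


Input: 'fvvmvmf'
Operation: tally each character
Counts: 'f':2, 'm':2, 'v':3
Maximum: 'v' appears 3 times


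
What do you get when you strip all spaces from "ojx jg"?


Input string: 'ojx jg'
Operation: remove all spaces
Words: 'ojx', 'jg'
Join without spaces: ojxjg


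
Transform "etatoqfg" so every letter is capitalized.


Input string: 'etatoqfg'
Operation: convert each letter to uppercase
Mapping: 'e'->'E', 't'->'T', 'a'->'A', 't'->'T', 'o'->'O', 'q'->'Q', 'f'->'F', 'g'->'G'
Result: ETATOQFG


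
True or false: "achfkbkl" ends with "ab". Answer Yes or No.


Input string: 'achfkbkl'
Suffix to check: 'ab'
Last 2 characters of input: 'kl'
Match: False
Result: No


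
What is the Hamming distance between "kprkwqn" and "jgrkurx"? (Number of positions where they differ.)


String 1: 'kprkwqn'
String 2: 'jgrkurx'
Compare each position: pos 0: 'k'!='j', pos 1: 'p'!='g', pos 2: 'r'=='r', pos 3: 'k'=='k', pos 4: 'w'!='u', pos 5: 'q'!='r', pos 6: 'n'!='x'
Differing positions: 5
Hamming distance: 5


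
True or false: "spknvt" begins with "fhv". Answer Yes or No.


Input string: 'spknvt'
Prefix to check: 'fhv'
First 3 characters of input: 'spk'
Match: False
Result: No


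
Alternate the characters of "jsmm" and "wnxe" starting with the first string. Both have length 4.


String 1: 'jsmm'
String 2: 'wnxe'
Operation: alternate characters
Pairs: 'j'+'w', 's'+'n', 'm'+'x', 'm'+'e'
Result: jwsnmxme


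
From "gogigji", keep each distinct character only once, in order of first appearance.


Input: 'gogigji'
Operation: keep first occurrence of each character
Scan: s[0]='g' new -> keep; s[1]='o' new -> keep; s[2]='g' seen -> skip; s[3]='i' new -> keep; s[4]='g' seen -> skip; s[5]='j' new -> keep; s[6]='i' seen -> skip
Result: goij


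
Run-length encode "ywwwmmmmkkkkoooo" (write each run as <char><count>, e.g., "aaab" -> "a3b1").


Input: 'ywwwmmmmkkkkoooo'
Operation: identify consecutive runs
Runs: 'y' -> y1, 'www' -> w3, 'mmmm' -> m4, 'kkkk' -> k4, 'oooo' -> o4
Encoded: y1w3m4k4o4


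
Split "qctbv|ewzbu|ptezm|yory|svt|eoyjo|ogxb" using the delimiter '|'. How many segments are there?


Input string: 'qctbv|ewzbu|ptezm|yory|svt|eoyjo|ogxb'
Delimiter: '|'
Split result: 'qctbv', 'ewzbu', 'ptezm', 'yory', 'svt', 'eoyjo', 'ogxb'
Number of parts: 7


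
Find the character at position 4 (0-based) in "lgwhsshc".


Input string: 'lgwhsshc'
Operation: get character at index 4
Index mapping: s[0]='l', s[1]='g', s[2]='w', s[3]='h', s[4]='s'
Result: 's'


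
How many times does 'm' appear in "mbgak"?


Input string: 'mbgak'
Target character: 'm'
Scan each position: s[0]='m'
Matches found at indices: 0
Total: 1


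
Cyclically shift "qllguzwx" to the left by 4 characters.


Input: 'qllguzwx', shift = 4
Operation: split at index 4 and swap parts
Front part s[0:4] = 'qllg'
Back part s[4:] = 'uzwx'
Rotated = back + front = 'uzwx' + 'qllg'
Result: uzwxqllg


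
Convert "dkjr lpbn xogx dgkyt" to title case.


Input string: 'dkjr lpbn xogx dgkyt'
Operation: capitalize first letter of each word
Word transformations: 'dkjr'->'Dkjr', 'lpbn'->'Lpbn', 'xogx'->'Xogx', 'dgkyt'->'Dgkyt'
Result: Dkjr Lpbn Xogx Dgkyt


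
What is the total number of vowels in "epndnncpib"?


Input string: 'epndnncpib'
Operation: count vowels (a, e, i, o, u)
Scan: s[0]='e' (vowel), s[1]='p', s[2]='n', s[3]='d', s[4]='n', s[5]='n', s[6]='c', s[7]='p', s[8]='i' (vowel), s[9]='b'
Vowels found: 2
Result: 2


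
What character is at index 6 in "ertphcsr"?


Input string: 'ertphcsr'
Operation: get character at index 6
Index mapping: s[0]='e', s[1]='r', s[2]='t', s[3]='p', s[4]='h', s[5]='c', s[6]='s'
Result: 's'


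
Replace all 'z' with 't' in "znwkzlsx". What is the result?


Input string: 'znwkzlsx'
Operation: replace 'z' with 't'
Positions of 'z': 0, 4
After replacement: tnwktlsx


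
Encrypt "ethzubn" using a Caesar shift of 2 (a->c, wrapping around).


Input: 'ethzubn', shift = 2
Operation: for each letter, (position + 2) mod 26
Mapping: 'e'(4+2=6)->'g', 't'(19+2=21)->'v', 'h'(7+2=9)->'j', 'z'(25+2=27, 27 mod 26=1)->'b', 'u'(20+2=22)->'w', 'b'(1+2=3)->'d', 'n'(13+2=15)->'p'
Result: gvjbwdp


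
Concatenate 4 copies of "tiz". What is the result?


Input string: 'tiz'
Operation: repeat 4 times
Concatenation: 'tiz' + 'tiz' + 'tiz' + 'tiz'
Result: tiztiztiztiz


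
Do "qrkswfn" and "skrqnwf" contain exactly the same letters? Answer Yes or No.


String 1: 'qrkswfn' -> sorted: 'fknqrsw'
String 2: 'skrqnwf' -> sorted: 'fknqrsw'
Compare sorted forms: 'fknqrsw' == 'fknqrsw'
Anagram: Yes


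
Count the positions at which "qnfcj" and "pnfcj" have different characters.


String 1: 'qnfcj'
String 2: 'pnfcj'
Compare each position: pos 0: 'q'!='p', pos 1: 'n'=='n', pos 2: 'f'=='f', pos 3: 'c'=='c', pos 4: 'j'=='j'
Differing positions: 1
Hamming distance: 1


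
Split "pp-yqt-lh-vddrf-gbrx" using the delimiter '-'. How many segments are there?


Input string: 'pp-yqt-lh-vddrf-gbrx'
Delimiter: '-'
Split result: 'pp', 'yqt', 'lh', 'vddrf', 'gbrx'
Number of parts: 5


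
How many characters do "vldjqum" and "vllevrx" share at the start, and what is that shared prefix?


String 1: 'vldjqum'
String 2: 'vllevrx'
Compare position by position:
pos 0: 'v' vs 'v' match
pos 1: 'l' vs 'l' match
pos 2: 'd' vs 'l' differ -> stop
Longest common prefix: "vl" (length 2)


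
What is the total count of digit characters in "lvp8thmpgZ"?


Input string: 'lvp8thmpgZ'
Operation: count digit characters (0-9)
Scan: 'l', 'v', 'p', '8'(digit), 't', 'h', 'm', 'p', 'g', 'Z'
Digits found: 1
Result: 1


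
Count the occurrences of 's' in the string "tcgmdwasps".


Input string: 'tcgmdwasps'
Target character: 's'
Scan each position: s[7]='s', s[9]='s'
Matches found at indices: 7, 9
Total: 2


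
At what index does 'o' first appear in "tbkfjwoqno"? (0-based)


Input string: 'tbkfjwoqno'
Target: 'o'
Scanning left to right: s[0]='t', s[1]='b', s[2]='k', s[3]='f', s[4]='j', s[5]='w', s[6]='o'
First match at index: 6


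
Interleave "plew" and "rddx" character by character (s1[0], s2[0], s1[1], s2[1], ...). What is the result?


String 1: 'plew'
String 2: 'rddx'
Operation: alternate characters
Pairs: 'p'+'r', 'l'+'d', 'e'+'d', 'w'+'x'
Result: prldedwx


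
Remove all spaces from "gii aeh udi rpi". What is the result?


Input string: 'gii aeh udi rpi'
Operation: remove all spaces
Words: 'gii', 'aeh', 'udi', 'rpi'
Join without spaces: giiaehudirpi


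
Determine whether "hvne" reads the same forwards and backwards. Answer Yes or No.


Input string: 'hvne'
Reversed: 'envh'
Compare pairs: s[0]='h' vs s[3]='e' (mismatch), s[1]='v' vs s[2]='n' (mismatch)
Palindrome: No


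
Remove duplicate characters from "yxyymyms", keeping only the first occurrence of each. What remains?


Input: 'yxyymyms'
Operation: keep first occurrence of each character
Scan: s[0]='y' new -> keep; s[1]='x' new -> keep; s[2]='y' seen -> skip; s[3]='y' seen -> skip; s[4]='m' new -> keep; s[5]='y' seen -> skip; s[6]='m' seen -> skip; s[7]='s' new -> keep
Result: yxms


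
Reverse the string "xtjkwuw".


Input string: 'xtjkwuw'
Operation: reverse character order
Original order: 'x' -> 't' -> 'j' -> 'k' -> 'w' -> 'u' -> 'w'
Reversed order: 'w' -> 'u' -> 'w' -> 'k' -> 'j' -> 't' -> 'x'
Result: wuwkjtx


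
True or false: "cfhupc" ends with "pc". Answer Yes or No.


Input string: 'cfhupc'
Suffix to check: 'pc'
Last 2 characters of input: 'pc'
Match: True
Result: Yes


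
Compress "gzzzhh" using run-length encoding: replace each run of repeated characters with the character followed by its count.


Input: 'gzzzhh'
Operation: identify consecutive runs
Runs: 'g' -> g1, 'zzz' -> z3, 'hh' -> h2
Encoded: g1z3h2


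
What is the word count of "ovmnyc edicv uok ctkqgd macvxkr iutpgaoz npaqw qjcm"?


Input string: 'ovmnyc edicv uok ctkqgd macvxkr iutpgaoz npaqw qjcm'
Operation: split by spaces
Words found: 'ovmnyc', 'edicv', 'uok', 'ctkqgd', 'macvxkr', 'iutpgaoz', 'npaqw', 'qjcm'
Word count: 8


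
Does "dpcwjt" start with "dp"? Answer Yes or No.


Input string: 'dpcwjt'
Prefix to check: 'dp'
First 2 characters of input: 'dp'
Match: True
Result: Yes


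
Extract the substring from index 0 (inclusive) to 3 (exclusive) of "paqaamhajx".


Input string: 'paqaamhajx'
Operation: slice [0:3]
Extract characters: s[0]='p', s[1]='a', s[2]='q'
Result: paq


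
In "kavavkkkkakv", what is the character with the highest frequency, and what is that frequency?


Input: 'kavavkkkkakv'
Operation: tally each character
Counts: 'a':3, 'k':6, 'v':3
Maximum: 'k' appears 6 times


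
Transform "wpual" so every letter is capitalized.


Input string: 'wpual'
Operation: convert each letter to uppercase
Mapping: 'w'->'W', 'p'->'P', 'u'->'U', 'a'->'A', 'l'->'L'
Result: WPUAL


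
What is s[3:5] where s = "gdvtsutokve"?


Input string: 'gdvtsutokve'
Operation: slice [3:5]
Extract characters: s[3]='t', s[4]='s'
Result: ts


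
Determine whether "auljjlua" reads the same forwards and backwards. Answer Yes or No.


Input string: 'auljjlua'
Reversed: 'auljjlua'
Compare pairs: s[0]='a' vs s[7]='a' (match), s[1]='u' vs s[6]='u' (match), s[2]='l' vs s[5]='l' (match), s[3]='j' vs s[4]='j' (match)
Palindrome: Yes


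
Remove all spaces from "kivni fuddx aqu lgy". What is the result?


Input string: 'kivni fuddx aqu lgy'
Operation: remove all spaces
Words: 'kivni', 'fuddx', 'aqu', 'lgy'
Join without spaces: kivnifuddxaqulgy


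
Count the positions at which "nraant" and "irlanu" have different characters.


String 1: 'nraant'
String 2: 'irlanu'
Compare each position: pos 0: 'n'!='i', pos 1: 'r'=='r', pos 2: 'a'!='l', pos 3: 'a'=='a', pos 4: 'n'=='n', pos 5: 't'!='u'
Differing positions: 3
Hamming distance: 3


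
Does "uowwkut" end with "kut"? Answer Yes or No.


Input string: 'uowwkut'
Suffix to check: 'kut'
Last 3 characters of input: 'kut'
Match: True
Result: Yes
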